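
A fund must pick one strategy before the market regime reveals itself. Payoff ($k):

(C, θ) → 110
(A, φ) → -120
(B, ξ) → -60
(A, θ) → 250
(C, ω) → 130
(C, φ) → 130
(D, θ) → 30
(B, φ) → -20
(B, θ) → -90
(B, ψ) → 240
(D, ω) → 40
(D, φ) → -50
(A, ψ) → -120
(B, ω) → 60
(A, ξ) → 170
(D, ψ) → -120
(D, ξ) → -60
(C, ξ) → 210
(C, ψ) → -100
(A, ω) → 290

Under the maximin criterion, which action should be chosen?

Row minima: A=-120, B=-90, C=-100, D=-120
Best worst-case = -90 → B.

B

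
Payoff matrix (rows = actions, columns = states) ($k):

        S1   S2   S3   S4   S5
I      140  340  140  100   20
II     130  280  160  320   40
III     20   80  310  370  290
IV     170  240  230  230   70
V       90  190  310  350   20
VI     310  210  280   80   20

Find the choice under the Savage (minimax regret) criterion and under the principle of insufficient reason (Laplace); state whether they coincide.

minimax regret → IV; laplace → III (disagree)

Column bests: S1=310, S2=340, S3=310, S4=370, S5=290.
I regrets: 170, 0, 170, 270, 270 → max 270
II regrets: 180, 60, 150, 50, 250 → max 250
III regrets: 290, 260, 0, 0, 0 → max 290
IV regrets: 140, 100, 80, 140, 220 → max 220
V regrets: 220, 150, 0, 20, 270 → max 270
VI regrets: 0, 130, 30, 290, 270 → max 290
Smallest max regret = 220 → IV.
Row averages: I=148, II=186, III=214, IV=188, V=192, VI=180
Highest average = 214 → III.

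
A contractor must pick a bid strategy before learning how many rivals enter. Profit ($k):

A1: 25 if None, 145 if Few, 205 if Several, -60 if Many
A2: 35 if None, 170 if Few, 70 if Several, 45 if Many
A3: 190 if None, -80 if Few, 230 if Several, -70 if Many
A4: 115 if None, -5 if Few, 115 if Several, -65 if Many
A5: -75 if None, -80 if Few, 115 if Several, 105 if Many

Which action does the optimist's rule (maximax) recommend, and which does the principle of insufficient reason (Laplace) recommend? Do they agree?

Row maxima: A1=205, A2=170, A3=230, A4=115, A5=115
Best best-case = 230 → A3.
Row averages: A1=78.75, A2=80, A3=67.5, A4=40, A5=16.25
Highest average = 80 → A2.

maximax → A3; laplace → A2 (disagree)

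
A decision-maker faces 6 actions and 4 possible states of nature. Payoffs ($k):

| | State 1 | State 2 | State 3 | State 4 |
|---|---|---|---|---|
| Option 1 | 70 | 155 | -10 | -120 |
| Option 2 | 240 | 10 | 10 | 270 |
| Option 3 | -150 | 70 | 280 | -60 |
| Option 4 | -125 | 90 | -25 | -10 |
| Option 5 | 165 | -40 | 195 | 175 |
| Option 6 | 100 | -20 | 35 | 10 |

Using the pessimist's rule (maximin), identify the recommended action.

Option 2

Row minima: Option 1=-120, Option 2=10, Option 3=-150, Option 4=-125, Option 5=-40, Option 6=-20
Best worst-case = 10 → Option 2.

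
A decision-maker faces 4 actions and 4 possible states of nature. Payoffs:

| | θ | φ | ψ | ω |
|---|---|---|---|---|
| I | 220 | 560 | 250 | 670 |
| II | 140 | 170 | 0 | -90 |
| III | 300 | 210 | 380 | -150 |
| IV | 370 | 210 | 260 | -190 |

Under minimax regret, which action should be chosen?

Column bests: θ=370, φ=560, ψ=380, ω=670.
I regrets: 150, 0, 130, 0 → max 150
II regrets: 230, 390, 380, 760 → max 760
III regrets: 70, 350, 0, 820 → max 820
IV regrets: 0, 350, 120, 860 → max 860
Smallest max regret = 150 → I.

I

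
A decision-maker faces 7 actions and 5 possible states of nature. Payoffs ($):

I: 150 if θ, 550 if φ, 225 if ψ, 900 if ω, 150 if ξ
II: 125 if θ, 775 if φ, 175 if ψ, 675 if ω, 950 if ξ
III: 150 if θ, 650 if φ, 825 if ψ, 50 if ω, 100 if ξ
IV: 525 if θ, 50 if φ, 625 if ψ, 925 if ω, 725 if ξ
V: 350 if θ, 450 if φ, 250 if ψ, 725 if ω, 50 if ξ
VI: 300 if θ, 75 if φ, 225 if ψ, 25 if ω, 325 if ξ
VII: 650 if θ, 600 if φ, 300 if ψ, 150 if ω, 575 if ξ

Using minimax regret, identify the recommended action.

II

Column bests: θ=650, φ=775, ψ=825, ω=925, ξ=950.
I regrets: 500, 225, 600, 25, 800 → max 800
II regrets: 525, 0, 650, 250, 0 → max 650
III regrets: 500, 125, 0, 875, 850 → max 875
IV regrets: 125, 725, 200, 0, 225 → max 725
V regrets: 300, 325, 575, 200, 900 → max 900
VI regrets: 350, 700, 600, 900, 625 → max 900
VII regrets: 0, 175, 525, 775, 375 → max 775
Smallest max regret = 650 → II.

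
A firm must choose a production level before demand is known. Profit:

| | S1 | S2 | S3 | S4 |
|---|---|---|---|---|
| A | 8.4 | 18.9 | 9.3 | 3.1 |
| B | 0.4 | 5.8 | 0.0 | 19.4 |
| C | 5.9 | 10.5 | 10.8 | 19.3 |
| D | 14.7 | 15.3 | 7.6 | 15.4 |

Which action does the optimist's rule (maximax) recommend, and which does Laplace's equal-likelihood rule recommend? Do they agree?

maximax → B; laplace → D (disagree)

Row maxima: A=18.9, B=19.4, C=19.3, D=15.4
Best best-case = 19.4 → B.
Row averages: A=9.925, B=6.4, C=11.625, D=13.25
Highest average = 13.25 → D.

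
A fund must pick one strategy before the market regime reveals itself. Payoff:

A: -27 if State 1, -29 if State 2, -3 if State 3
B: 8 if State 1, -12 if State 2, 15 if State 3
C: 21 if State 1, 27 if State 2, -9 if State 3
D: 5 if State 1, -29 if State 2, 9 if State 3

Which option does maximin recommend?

Row minima: A=-29, B=-12, C=-9, D=-29
Best worst-case = -9 → C.

C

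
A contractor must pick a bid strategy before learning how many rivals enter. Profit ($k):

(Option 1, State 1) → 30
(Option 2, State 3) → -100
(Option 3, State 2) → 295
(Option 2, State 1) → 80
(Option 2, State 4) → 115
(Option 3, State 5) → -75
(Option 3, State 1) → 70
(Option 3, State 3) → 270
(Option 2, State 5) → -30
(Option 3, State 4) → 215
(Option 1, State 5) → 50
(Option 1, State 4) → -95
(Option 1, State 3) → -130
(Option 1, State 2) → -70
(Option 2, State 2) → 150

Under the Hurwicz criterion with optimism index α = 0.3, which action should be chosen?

Option 3

Option 1: 0.3·50 + 0.7·(-130) = -76
Option 2: 0.3·150 + 0.7·(-100) = -25
Option 3: 0.3·295 + 0.7·(-75) = 36
Highest Hurwicz score = 36 → Option 3.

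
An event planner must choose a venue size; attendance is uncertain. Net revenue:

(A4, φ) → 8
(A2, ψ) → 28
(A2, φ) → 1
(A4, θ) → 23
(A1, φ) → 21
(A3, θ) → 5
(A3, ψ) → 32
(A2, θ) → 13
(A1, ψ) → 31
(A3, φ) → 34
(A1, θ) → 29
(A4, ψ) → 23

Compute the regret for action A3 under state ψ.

Best payoff under ψ is 32.
Regret = 32 − 32 = 0.

0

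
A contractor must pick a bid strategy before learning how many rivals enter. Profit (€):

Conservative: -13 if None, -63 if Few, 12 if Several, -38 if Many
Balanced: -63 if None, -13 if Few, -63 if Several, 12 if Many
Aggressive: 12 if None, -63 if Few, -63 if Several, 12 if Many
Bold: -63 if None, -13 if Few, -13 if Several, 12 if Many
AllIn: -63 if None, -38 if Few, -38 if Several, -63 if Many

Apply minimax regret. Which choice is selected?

Conservative

Column bests: None=12, Few=-13, Several=12, Many=12.
Conservative regrets: 25, 50, 0, 50 → max 50
Balanced regrets: 75, 0, 75, 0 → max 75
Aggressive regrets: 0, 50, 75, 0 → max 75
Bold regrets: 75, 0, 25, 0 → max 75
AllIn regrets: 75, 25, 50, 75 → max 75
Smallest max regret = 50 → Conservative.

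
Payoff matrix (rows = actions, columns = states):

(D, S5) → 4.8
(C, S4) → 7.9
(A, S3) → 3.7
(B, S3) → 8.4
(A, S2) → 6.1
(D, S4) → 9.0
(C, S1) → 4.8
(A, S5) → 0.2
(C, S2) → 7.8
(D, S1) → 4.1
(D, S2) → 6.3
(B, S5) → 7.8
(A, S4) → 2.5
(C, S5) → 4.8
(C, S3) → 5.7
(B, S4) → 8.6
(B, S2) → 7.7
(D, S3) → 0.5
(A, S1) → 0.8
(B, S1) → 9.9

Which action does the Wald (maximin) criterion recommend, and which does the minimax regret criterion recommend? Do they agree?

maximin → B; minimax regret → B (agree)

Row minima: A=0.2, B=7.7, C=4.8, D=0.5
Best worst-case = 7.7 → B.
Column bests: S1=9.9, S2=7.8, S3=8.4, S4=9.0, S5=7.8.
A regrets: 9.1, 1.7, 4.7, 6.5, 7.6 → max 9.1
B regrets: 0.0, 0.1, 0.0, 0.4, 0.0 → max 0.4
C regrets: 5.1, 0.0, 2.7, 1.1, 3.0 → max 5.1
D regrets: 5.8, 1.5, 7.9, 0.0, 3.0 → max 7.9
Smallest max regret = 0.4 → B.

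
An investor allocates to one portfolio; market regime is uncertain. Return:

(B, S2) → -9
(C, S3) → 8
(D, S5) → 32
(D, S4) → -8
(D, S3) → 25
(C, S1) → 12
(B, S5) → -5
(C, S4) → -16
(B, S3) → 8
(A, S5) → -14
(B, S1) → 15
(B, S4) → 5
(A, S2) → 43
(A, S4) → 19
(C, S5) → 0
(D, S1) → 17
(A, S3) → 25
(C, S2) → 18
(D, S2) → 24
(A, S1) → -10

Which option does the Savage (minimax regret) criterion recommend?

Column bests: S1=17, S2=43, S3=25, S4=19, S5=32.
A regrets: 27, 0, 0, 0, 46 → max 46
B regrets: 2, 52, 17, 14, 37 → max 52
C regrets: 5, 25, 17, 35, 32 → max 35
D regrets: 0, 19, 0, 27, 0 → max 27
Smallest max regret = 27 → D.

D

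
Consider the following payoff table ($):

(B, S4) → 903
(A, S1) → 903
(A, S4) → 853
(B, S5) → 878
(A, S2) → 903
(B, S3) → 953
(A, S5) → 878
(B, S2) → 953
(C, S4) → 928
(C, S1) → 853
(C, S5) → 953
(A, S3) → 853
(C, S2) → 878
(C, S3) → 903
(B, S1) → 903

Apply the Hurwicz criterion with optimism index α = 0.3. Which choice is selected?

B

A: 0.3·903 + 0.7·853 = 868
B: 0.3·953 + 0.7·878 = 900.5
C: 0.3·953 + 0.7·853 = 883
Highest Hurwicz score = 900.5 → B.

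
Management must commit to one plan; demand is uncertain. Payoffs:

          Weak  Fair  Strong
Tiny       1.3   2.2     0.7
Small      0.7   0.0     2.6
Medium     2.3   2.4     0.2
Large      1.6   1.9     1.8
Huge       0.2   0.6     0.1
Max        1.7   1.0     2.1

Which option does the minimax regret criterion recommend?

Large

Column bests: Weak=2.3, Fair=2.4, Strong=2.6.
Tiny regrets: 1.0, 0.2, 1.9 → max 1.9
Small regrets: 1.6, 2.4, 0.0 → max 2.4
Medium regrets: 0.0, 0.0, 2.4 → max 2.4
Large regrets: 0.7, 0.5, 0.8 → max 0.8
Huge regrets: 2.1, 1.8, 2.5 → max 2.5
Max regrets: 0.6, 1.4, 0.5 → max 1.4
Smallest max regret = 0.8 → Large.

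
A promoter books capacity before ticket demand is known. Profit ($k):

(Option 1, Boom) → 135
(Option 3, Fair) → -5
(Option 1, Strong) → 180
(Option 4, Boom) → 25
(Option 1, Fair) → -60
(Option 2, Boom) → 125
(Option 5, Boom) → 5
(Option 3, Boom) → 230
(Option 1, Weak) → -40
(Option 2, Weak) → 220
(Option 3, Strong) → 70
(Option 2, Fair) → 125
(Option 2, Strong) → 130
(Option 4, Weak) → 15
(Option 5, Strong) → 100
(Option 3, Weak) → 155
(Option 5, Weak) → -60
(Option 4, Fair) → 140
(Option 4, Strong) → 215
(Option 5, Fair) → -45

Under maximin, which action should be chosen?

Row minima: Option 1=-60, Option 2=125, Option 3=-5, Option 4=15, Option 5=-60
Best worst-case = 125 → Option 2.

Option 2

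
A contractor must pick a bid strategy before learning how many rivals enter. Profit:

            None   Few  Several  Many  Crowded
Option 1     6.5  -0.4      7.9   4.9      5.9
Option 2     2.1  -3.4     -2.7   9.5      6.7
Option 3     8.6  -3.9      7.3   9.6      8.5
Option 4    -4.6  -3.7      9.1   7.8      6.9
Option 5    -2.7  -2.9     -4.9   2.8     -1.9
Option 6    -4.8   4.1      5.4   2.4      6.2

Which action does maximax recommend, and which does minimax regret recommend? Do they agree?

Row maxima: Option 1=7.9, Option 2=9.5, Option 3=9.6, Option 4=9.1, Option 5=2.8, Option 6=6.2
Best best-case = 9.6 → Option 3.
Column bests: None=8.6, Few=4.1, Several=9.1, Many=9.6, Crowded=8.5.
Option 1 regrets: 2.1, 4.5, 1.2, 4.7, 2.6 → max 4.7
Option 2 regrets: 6.5, 7.5, 11.8, 0.1, 1.8 → max 11.8
Option 3 regrets: 0.0, 8.0, 1.8, 0.0, 0.0 → max 8.0
Option 4 regrets: 13.2, 7.8, 0.0, 1.8, 1.6 → max 13.2
Option 5 regrets: 11.3, 7.0, 14.0, 6.8, 10.4 → max 14.0
Option 6 regrets: 13.4, 0.0, 3.7, 7.2, 2.3 → max 13.4
Smallest max regret = 4.7 → Option 1.

maximax → Option 3; minimax regret → Option 1 (disagree)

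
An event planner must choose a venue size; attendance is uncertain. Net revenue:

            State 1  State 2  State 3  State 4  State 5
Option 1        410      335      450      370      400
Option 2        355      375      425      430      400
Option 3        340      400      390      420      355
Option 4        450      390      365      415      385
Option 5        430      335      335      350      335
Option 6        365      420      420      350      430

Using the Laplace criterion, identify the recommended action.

Row averages: Option 1=393, Option 2=397, Option 3=381, Option 4=401, Option 5=357, Option 6=397
Highest average = 401 → Option 4.

Option 4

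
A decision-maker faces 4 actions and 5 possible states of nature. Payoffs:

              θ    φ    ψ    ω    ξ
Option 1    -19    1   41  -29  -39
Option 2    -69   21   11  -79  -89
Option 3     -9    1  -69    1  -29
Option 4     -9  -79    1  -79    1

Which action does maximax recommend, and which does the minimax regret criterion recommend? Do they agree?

maximax → Option 1; minimax regret → Option 1 (agree)

Row maxima: Option 1=41, Option 2=21, Option 3=1, Option 4=1
Best best-case = 41 → Option 1.
Column bests: θ=-9, φ=21, ψ=41, ω=1, ξ=1.
Option 1 regrets: 10, 20, 0, 30, 40 → max 40
Option 2 regrets: 60, 0, 30, 80, 90 → max 90
Option 3 regrets: 0, 20, 110, 0, 30 → max 110
Option 4 regrets: 0, 100, 40, 80, 0 → max 100
Smallest max regret = 40 → Option 1.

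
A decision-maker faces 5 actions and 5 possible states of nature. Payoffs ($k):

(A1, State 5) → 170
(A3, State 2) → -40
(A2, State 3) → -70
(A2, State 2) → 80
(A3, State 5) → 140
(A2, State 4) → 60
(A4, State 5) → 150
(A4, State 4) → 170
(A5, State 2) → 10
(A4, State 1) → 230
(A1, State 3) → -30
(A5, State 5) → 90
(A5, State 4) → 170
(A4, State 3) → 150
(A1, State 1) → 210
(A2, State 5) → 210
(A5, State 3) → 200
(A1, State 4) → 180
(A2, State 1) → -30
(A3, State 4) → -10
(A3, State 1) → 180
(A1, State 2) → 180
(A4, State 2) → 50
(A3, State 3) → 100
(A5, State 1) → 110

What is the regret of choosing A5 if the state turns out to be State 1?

120

Best payoff under State 1 is 230.
Regret = 230 − 110 = 120.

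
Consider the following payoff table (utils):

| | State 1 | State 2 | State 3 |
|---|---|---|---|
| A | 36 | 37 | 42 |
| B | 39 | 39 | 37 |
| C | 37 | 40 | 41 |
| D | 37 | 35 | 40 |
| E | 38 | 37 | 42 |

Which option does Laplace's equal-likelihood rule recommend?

C

Row averages: A=115/3, B=115/3, C=118/3, D=112/3, E=39
Highest average = 118/3 → C.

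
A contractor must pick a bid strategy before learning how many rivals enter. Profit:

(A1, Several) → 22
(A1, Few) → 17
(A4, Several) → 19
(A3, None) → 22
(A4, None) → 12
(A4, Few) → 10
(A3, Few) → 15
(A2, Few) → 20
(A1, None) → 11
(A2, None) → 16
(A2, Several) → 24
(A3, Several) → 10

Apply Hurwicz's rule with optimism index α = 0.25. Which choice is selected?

A1: 0.25·22 + 0.75·11 = 13.75
A2: 0.25·24 + 0.75·16 = 18
A3: 0.25·22 + 0.75·10 = 13
A4: 0.25·19 + 0.75·10 = 12.25
Highest Hurwicz score = 18 → A2.

A2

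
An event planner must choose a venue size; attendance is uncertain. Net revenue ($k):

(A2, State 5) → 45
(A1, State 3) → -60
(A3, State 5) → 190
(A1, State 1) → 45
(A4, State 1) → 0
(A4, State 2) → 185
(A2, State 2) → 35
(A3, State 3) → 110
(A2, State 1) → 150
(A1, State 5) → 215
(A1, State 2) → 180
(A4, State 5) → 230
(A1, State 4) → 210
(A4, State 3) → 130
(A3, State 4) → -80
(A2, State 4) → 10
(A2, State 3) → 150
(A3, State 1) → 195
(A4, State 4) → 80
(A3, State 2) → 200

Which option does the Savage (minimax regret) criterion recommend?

A4

Column bests: State 1=195, State 2=200, State 3=150, State 4=210, State 5=230.
A1 regrets: 150, 20, 210, 0, 15 → max 210
A2 regrets: 45, 165, 0, 200, 185 → max 200
A3 regrets: 0, 0, 40, 290, 40 → max 290
A4 regrets: 195, 15, 20, 130, 0 → max 195
Smallest max regret = 195 → A4.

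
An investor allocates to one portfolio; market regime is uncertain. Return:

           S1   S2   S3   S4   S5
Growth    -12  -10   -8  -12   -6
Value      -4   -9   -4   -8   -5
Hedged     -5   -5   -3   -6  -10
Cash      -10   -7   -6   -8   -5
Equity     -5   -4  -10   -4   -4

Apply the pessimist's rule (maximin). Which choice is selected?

Row minima: Growth=-12, Value=-9, Hedged=-10, Cash=-10, Equity=-10
Best worst-case = -9 → Value.

Value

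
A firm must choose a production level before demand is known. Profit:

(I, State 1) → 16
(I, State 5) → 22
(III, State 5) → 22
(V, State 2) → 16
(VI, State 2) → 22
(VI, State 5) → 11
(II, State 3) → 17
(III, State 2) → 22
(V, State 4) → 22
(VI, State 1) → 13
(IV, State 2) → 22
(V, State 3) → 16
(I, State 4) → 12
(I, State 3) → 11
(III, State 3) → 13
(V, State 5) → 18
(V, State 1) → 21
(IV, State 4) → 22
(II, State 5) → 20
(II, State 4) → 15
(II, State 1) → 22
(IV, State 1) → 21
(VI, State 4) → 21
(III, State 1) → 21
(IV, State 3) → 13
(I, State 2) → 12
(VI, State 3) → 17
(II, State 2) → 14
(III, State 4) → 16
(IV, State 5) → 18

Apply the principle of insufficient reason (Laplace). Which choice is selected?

IV

Row averages: I=14.6, II=17.6, III=18.8, IV=19.2, V=18.6, VI=16.8
Highest average = 19.2 → IV.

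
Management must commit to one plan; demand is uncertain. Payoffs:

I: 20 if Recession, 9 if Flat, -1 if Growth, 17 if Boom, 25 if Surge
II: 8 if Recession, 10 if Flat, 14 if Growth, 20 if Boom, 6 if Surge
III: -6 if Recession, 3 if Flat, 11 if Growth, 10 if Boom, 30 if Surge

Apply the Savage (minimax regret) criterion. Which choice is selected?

Column bests: Recession=20, Flat=10, Growth=14, Boom=20, Surge=30.
I regrets: 0, 1, 15, 3, 5 → max 15
II regrets: 12, 0, 0, 0, 24 → max 24
III regrets: 26, 7, 3, 10, 0 → max 26
Smallest max regret = 15 → I.

I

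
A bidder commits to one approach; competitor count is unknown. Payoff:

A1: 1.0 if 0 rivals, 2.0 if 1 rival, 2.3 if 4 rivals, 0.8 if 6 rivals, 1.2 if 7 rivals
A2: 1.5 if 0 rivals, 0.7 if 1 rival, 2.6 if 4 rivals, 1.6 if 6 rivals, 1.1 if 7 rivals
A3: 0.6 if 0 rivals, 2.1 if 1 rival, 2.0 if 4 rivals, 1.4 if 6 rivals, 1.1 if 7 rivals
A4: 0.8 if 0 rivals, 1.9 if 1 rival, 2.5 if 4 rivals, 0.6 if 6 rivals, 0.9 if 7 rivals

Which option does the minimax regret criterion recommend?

Column bests: 0 rivals=1.5, 1 rival=2.1, 4 rivals=2.6, 6 rivals=1.6, 7 rivals=1.2.
A1 regrets: 0.5, 0.1, 0.3, 0.8, 0.0 → max 0.8
A2 regrets: 0.0, 1.4, 0.0, 0.0, 0.1 → max 1.4
A3 regrets: 0.9, 0.0, 0.6, 0.2, 0.1 → max 0.9
A4 regrets: 0.7, 0.2, 0.1, 1.0, 0.3 → max 1.0
Smallest max regret = 0.8 → A1.

A1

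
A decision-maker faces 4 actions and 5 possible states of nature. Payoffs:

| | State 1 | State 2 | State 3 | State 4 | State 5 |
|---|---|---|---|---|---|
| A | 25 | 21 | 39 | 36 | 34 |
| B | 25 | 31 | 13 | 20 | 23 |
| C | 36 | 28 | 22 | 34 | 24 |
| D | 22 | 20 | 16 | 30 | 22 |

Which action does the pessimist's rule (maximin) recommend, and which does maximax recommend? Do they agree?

maximin → C; maximax → A (disagree)

Row minima: A=21, B=13, C=22, D=16
Best worst-case = 22 → C.
Row maxima: A=39, B=31, C=36, D=30
Best best-case = 39 → A.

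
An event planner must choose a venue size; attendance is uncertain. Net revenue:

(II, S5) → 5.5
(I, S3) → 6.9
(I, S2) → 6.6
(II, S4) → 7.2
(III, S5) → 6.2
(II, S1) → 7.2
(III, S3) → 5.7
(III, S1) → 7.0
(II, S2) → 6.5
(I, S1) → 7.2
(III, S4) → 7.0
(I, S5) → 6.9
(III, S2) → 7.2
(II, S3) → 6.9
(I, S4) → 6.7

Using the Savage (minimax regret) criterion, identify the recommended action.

Column bests: S1=7.2, S2=7.2, S3=6.9, S4=7.2, S5=6.9.
I regrets: 0.0, 0.6, 0.0, 0.5, 0.0 → max 0.6
II regrets: 0.0, 0.7, 0.0, 0.0, 1.4 → max 1.4
III regrets: 0.2, 0.0, 1.2, 0.2, 0.7 → max 1.2
Smallest max regret = 0.6 → I.

I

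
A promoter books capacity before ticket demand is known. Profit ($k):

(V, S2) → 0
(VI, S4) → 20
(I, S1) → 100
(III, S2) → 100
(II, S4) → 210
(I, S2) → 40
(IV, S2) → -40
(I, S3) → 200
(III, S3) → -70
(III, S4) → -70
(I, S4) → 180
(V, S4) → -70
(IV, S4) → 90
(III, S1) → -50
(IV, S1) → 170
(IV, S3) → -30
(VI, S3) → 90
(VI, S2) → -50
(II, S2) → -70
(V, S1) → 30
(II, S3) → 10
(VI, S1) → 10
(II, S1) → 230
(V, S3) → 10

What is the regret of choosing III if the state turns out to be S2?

Best payoff under S2 is 100.
Regret = 100 − 100 = 0.

0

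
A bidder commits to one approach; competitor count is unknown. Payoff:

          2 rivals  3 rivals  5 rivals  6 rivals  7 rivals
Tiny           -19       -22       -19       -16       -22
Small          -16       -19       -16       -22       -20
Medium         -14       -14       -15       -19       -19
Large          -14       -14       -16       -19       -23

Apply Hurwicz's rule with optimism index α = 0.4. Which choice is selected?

Tiny: 0.4·(-16) + 0.6·(-22) = -19.6
Small: 0.4·(-16) + 0.6·(-22) = -19.6
Medium: 0.4·(-14) + 0.6·(-19) = -17
Large: 0.4·(-14) + 0.6·(-23) = -19.4
Highest Hurwicz score = -17 → Medium.

Medium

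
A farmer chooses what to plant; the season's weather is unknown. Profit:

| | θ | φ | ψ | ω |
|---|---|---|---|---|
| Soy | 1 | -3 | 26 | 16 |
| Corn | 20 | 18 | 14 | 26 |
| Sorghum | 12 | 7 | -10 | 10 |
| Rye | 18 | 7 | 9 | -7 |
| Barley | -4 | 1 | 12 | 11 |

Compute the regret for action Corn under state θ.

0

Best payoff under θ is 20.
Regret = 20 − 20 = 0.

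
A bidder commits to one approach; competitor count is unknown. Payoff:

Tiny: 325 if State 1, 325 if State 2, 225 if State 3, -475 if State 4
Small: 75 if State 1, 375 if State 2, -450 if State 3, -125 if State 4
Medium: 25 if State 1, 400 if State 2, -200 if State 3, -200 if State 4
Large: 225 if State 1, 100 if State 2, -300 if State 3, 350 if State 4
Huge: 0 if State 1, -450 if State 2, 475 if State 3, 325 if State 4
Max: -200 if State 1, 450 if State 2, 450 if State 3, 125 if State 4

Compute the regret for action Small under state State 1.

250

Best payoff under State 1 is 325.
Regret = 325 − 75 = 250.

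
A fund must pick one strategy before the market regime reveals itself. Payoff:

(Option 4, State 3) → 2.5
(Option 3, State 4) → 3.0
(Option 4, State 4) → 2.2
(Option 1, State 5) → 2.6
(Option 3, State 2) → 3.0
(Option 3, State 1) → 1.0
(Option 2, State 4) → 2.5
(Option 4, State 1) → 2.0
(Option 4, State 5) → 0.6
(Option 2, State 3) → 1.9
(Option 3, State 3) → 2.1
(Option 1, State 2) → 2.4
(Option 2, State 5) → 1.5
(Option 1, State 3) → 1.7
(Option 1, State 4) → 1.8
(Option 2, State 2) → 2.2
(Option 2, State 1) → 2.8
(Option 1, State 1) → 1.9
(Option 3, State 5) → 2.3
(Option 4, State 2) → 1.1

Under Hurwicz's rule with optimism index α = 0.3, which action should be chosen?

Option 1: 0.3·2.6 + 0.7·1.7 = 1.97
Option 2: 0.3·2.8 + 0.7·1.5 = 1.89
Option 3: 0.3·3.0 + 0.7·1.0 = 1.6
Option 4: 0.3·2.5 + 0.7·0.6 = 1.17
Highest Hurwicz score = 1.97 → Option 1.

Option 1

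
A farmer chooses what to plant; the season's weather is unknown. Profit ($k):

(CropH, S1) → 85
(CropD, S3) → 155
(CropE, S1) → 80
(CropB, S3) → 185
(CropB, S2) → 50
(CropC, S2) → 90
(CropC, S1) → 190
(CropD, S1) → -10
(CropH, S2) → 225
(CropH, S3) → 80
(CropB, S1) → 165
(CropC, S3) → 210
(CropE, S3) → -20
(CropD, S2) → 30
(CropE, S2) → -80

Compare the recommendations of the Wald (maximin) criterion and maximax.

Row minima: CropB=50, CropH=80, CropE=-80, CropD=-10, CropC=90
Best worst-case = 90 → CropC.
Row maxima: CropB=185, CropH=225, CropE=80, CropD=155, CropC=210
Best best-case = 225 → CropH.

maximin → CropC; maximax → CropH (disagree)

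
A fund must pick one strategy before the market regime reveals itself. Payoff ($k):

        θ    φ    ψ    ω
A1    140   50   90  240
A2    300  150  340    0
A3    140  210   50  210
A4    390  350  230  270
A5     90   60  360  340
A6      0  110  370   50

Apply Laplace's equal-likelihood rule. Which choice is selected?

A4

Row averages: A1=130, A2=197.5, A3=152.5, A4=310, A5=212.5, A6=132.5
Highest average = 310 → A4.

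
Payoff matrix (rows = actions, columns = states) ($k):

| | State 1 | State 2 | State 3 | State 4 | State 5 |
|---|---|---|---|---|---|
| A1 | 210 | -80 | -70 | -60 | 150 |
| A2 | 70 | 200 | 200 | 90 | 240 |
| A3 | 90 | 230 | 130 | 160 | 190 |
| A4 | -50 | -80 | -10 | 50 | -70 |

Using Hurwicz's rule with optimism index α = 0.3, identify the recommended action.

A1: 0.3·210 + 0.7·(-80) = 7
A2: 0.3·240 + 0.7·70 = 121
A3: 0.3·230 + 0.7·90 = 132
A4: 0.3·50 + 0.7·(-80) = -41
Highest Hurwicz score = 132 → A3.

A3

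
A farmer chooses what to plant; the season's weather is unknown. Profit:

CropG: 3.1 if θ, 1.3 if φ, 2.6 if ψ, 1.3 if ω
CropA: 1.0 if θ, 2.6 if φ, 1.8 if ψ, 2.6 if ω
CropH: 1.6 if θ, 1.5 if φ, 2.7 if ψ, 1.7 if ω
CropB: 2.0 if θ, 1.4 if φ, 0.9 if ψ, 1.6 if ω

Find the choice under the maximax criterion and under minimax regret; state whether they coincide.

maximax → CropG; minimax regret → CropG (agree)

Row maxima: CropG=3.1, CropA=2.6, CropH=2.7, CropB=2.0
Best best-case = 3.1 → CropG.
Column bests: θ=3.1, φ=2.6, ψ=2.7, ω=2.6.
CropG regrets: 0.0, 1.3, 0.1, 1.3 → max 1.3
CropA regrets: 2.1, 0.0, 0.9, 0.0 → max 2.1
CropH regrets: 1.5, 1.1, 0.0, 0.9 → max 1.5
CropB regrets: 1.1, 1.2, 1.8, 1.0 → max 1.8
Smallest max regret = 1.3 → CropG.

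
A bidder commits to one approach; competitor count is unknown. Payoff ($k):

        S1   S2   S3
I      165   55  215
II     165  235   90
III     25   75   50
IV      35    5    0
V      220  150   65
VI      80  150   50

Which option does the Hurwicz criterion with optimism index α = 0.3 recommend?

I: 0.3·215 + 0.7·55 = 103
II: 0.3·235 + 0.7·90 = 133.5
III: 0.3·75 + 0.7·25 = 40
IV: 0.3·35 + 0.7·0 = 10.5
V: 0.3·220 + 0.7·65 = 111.5
VI: 0.3·150 + 0.7·50 = 80
Highest Hurwicz score = 133.5 → II.

II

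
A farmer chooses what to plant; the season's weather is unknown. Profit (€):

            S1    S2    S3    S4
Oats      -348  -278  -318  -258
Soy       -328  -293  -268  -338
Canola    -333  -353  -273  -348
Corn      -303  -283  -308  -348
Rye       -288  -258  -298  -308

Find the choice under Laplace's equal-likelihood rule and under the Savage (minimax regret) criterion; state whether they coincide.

laplace → Rye; minimax regret → Rye (agree)

Row averages: Oats=-300.5, Soy=-306.75, Canola=-326.75, Corn=-310.5, Rye=-288
Highest average = -288 → Rye.
Column bests: S1=-288, S2=-258, S3=-268, S4=-258.
Oats regrets: 60, 20, 50, 0 → max 60
Soy regrets: 40, 35, 0, 80 → max 80
Canola regrets: 45, 95, 5, 90 → max 95
Corn regrets: 15, 25, 40, 90 → max 90
Rye regrets: 0, 0, 30, 50 → max 50
Smallest max regret = 50 → Rye.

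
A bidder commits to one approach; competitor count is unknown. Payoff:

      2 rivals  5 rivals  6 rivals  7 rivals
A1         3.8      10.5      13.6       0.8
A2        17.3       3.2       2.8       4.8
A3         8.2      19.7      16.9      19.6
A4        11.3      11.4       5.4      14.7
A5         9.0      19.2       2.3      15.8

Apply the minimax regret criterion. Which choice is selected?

Column bests: 2 rivals=17.3, 5 rivals=19.7, 6 rivals=16.9, 7 rivals=19.6.
A1 regrets: 13.5, 9.2, 3.3, 18.8 → max 18.8
A2 regrets: 0.0, 16.5, 14.1, 14.8 → max 16.5
A3 regrets: 9.1, 0.0, 0.0, 0.0 → max 9.1
A4 regrets: 6.0, 8.3, 11.5, 4.9 → max 11.5
A5 regrets: 8.3, 0.5, 14.6, 3.8 → max 14.6
Smallest max regret = 9.1 → A3.

A3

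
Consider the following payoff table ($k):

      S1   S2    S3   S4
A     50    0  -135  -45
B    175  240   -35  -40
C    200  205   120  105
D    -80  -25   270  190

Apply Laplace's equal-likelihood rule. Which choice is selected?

Row averages: A=-32.5, B=85, C=157.5, D=88.75
Highest average = 157.5 → C.

C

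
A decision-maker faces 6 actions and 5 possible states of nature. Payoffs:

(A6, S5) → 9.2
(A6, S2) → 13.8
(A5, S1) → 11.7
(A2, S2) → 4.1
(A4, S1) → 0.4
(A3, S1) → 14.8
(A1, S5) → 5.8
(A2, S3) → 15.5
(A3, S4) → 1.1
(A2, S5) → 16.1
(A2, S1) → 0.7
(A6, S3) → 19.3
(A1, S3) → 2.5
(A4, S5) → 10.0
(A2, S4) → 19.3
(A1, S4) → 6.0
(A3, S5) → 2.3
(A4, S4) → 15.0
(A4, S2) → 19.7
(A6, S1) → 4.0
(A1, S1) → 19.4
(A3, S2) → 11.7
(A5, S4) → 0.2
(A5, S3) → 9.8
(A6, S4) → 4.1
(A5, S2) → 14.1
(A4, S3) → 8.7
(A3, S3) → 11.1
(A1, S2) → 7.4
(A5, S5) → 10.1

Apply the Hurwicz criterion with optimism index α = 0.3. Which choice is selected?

A1: 0.3·19.4 + 0.7·2.5 = 7.57
A2: 0.3·19.3 + 0.7·0.7 = 6.28
A3: 0.3·14.8 + 0.7·1.1 = 5.21
A4: 0.3·19.7 + 0.7·0.4 = 6.19
A5: 0.3·14.1 + 0.7·0.2 = 4.37
A6: 0.3·19.3 + 0.7·4.0 = 8.59
Highest Hurwicz score = 8.59 → A6.

A6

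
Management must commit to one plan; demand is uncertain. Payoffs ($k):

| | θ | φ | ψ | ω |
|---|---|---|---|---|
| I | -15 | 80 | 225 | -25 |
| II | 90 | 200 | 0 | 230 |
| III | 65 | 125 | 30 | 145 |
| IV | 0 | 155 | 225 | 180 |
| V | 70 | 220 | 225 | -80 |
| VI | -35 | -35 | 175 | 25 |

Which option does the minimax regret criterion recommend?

Column bests: θ=90, φ=220, ψ=225, ω=230.
I regrets: 105, 140, 0, 255 → max 255
II regrets: 0, 20, 225, 0 → max 225
III regrets: 25, 95, 195, 85 → max 195
IV regrets: 90, 65, 0, 50 → max 90
V regrets: 20, 0, 0, 310 → max 310
VI regrets: 125, 255, 50, 205 → max 255
Smallest max regret = 90 → IV.

IV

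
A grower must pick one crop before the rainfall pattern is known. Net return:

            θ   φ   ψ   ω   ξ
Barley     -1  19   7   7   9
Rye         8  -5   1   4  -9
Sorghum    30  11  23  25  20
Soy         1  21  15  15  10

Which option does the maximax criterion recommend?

Sorghum

Row maxima: Barley=19, Rye=8, Sorghum=30, Soy=21
Best best-case = 30 → Sorghum.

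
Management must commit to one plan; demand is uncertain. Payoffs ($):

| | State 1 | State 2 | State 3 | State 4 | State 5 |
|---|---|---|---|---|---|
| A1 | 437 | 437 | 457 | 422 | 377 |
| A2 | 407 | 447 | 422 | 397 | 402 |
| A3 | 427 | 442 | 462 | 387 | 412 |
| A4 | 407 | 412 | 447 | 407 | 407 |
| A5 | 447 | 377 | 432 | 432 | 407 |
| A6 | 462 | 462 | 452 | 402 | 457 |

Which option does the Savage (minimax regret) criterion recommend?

Column bests: State 1=462, State 2=462, State 3=462, State 4=432, State 5=457.
A1 regrets: 25, 25, 5, 10, 80 → max 80
A2 regrets: 55, 15, 40, 35, 55 → max 55
A3 regrets: 35, 20, 0, 45, 45 → max 45
A4 regrets: 55, 50, 15, 25, 50 → max 55
A5 regrets: 15, 85, 30, 0, 50 → max 85
A6 regrets: 0, 0, 10, 30, 0 → max 30
Smallest max regret = 30 → A6.

A6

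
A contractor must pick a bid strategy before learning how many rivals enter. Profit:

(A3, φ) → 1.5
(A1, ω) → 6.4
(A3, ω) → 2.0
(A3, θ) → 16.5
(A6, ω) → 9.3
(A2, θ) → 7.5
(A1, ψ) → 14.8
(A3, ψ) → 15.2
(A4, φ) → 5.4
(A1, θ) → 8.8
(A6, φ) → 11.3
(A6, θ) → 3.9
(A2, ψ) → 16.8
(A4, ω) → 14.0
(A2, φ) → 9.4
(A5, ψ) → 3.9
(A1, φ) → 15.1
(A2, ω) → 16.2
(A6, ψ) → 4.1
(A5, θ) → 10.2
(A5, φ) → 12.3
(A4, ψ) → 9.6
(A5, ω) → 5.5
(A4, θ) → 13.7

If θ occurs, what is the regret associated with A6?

12.6

Best payoff under θ is 16.5.
Regret = 16.5 − 3.9 = 12.6.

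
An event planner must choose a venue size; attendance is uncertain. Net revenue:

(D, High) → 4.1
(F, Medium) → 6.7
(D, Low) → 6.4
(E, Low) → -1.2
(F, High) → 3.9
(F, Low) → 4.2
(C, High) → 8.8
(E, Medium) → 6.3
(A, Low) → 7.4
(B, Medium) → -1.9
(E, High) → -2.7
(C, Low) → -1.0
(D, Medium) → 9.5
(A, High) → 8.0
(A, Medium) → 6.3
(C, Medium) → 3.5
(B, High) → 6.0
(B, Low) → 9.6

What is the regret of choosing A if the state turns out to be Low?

Best payoff under Low is 9.6.
Regret = 9.6 − 7.4 = 2.2.

2.2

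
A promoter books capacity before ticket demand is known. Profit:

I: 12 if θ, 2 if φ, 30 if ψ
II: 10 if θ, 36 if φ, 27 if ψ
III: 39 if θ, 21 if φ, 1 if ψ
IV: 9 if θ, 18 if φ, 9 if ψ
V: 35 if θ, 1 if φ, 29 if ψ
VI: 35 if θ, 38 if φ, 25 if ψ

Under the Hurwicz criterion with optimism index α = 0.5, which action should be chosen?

I: 0.5·30 + 0.5·2 = 16
II: 0.5·36 + 0.5·10 = 23
III: 0.5·39 + 0.5·1 = 20
IV: 0.5·18 + 0.5·9 = 13.5
V: 0.5·35 + 0.5·1 = 18
VI: 0.5·38 + 0.5·25 = 31.5
Highest Hurwicz score = 31.5 → VI.

VI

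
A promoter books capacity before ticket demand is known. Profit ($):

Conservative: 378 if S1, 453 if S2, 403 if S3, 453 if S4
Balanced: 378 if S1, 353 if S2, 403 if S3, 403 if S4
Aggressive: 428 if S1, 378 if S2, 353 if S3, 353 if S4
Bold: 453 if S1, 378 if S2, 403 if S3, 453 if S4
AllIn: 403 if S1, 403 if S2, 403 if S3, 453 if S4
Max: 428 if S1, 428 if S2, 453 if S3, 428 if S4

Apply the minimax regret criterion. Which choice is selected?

Max

Column bests: S1=453, S2=453, S3=453, S4=453.
Conservative regrets: 75, 0, 50, 0 → max 75
Balanced regrets: 75, 100, 50, 50 → max 100
Aggressive regrets: 25, 75, 100, 100 → max 100
Bold regrets: 0, 75, 50, 0 → max 75
AllIn regrets: 50, 50, 50, 0 → max 50
Max regrets: 25, 25, 0, 25 → max 25
Smallest max regret = 25 → Max.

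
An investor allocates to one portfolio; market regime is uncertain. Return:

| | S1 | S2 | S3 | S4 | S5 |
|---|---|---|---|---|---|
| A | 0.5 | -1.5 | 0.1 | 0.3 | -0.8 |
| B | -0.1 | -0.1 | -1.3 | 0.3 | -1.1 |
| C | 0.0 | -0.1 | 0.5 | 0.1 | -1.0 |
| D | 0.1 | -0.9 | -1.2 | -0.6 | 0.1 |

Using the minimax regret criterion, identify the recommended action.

Column bests: S1=0.5, S2=-0.1, S3=0.5, S4=0.3, S5=0.1.
A regrets: 0.0, 1.4, 0.4, 0.0, 0.9 → max 1.4
B regrets: 0.6, 0.0, 1.8, 0.0, 1.2 → max 1.8
C regrets: 0.5, 0.0, 0.0, 0.2, 1.1 → max 1.1
D regrets: 0.4, 0.8, 1.7, 0.9, 0.0 → max 1.7
Smallest max regret = 1.1 → C.

C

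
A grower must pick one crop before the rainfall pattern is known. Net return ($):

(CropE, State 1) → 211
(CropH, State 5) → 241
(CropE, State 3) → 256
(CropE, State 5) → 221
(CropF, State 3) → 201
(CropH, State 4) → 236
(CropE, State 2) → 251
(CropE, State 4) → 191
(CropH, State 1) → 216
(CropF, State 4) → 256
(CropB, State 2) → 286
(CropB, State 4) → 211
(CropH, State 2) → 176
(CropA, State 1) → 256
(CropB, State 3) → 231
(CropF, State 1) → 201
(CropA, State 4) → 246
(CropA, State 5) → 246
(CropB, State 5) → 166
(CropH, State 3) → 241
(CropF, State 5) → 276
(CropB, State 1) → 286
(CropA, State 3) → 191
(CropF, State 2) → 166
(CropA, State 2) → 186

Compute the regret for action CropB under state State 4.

45

Best payoff under State 4 is 256.
Regret = 256 − 211 = 45.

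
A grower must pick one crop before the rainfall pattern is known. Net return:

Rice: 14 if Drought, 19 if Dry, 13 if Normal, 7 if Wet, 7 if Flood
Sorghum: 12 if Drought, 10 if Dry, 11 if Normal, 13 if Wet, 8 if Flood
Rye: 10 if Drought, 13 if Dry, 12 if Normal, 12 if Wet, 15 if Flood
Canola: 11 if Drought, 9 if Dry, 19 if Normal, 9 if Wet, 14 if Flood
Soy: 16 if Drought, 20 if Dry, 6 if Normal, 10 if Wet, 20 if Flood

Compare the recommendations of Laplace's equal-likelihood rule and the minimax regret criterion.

laplace → Soy; minimax regret → Rye (disagree)

Row averages: Rice=12, Sorghum=10.8, Rye=12.4, Canola=12.4, Soy=14.4
Highest average = 14.4 → Soy.
Column bests: Drought=16, Dry=20, Normal=19, Wet=13, Flood=20.
Rice regrets: 2, 1, 6, 6, 13 → max 13
Sorghum regrets: 4, 10, 8, 0, 12 → max 12
Rye regrets: 6, 7, 7, 1, 5 → max 7
Canola regrets: 5, 11, 0, 4, 6 → max 11
Soy regrets: 0, 0, 13, 3, 0 → max 13
Smallest max regret = 7 → Rye.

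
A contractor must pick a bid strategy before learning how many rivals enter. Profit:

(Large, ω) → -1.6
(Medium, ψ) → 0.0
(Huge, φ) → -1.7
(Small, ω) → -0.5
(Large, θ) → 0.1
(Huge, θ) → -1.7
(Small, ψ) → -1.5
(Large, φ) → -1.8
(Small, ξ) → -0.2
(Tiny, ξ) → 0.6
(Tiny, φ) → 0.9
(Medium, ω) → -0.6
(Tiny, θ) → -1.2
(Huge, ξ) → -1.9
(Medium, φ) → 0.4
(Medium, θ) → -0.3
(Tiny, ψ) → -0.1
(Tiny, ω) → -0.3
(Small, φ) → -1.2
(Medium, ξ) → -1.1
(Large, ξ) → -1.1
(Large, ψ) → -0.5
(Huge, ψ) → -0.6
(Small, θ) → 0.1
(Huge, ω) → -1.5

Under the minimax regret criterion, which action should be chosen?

Column bests: θ=0.1, φ=0.9, ψ=0.0, ω=-0.3, ξ=0.6.
Tiny regrets: 1.3, 0.0, 0.1, 0.0, 0.0 → max 1.3
Small regrets: 0.0, 2.1, 1.5, 0.2, 0.8 → max 2.1
Medium regrets: 0.4, 0.5, 0.0, 0.3, 1.7 → max 1.7
Large regrets: 0.0, 2.7, 0.5, 1.3, 1.7 → max 2.7
Huge regrets: 1.8, 2.6, 0.6, 1.2, 2.5 → max 2.6
Smallest max regret = 1.3 → Tiny.

Tiny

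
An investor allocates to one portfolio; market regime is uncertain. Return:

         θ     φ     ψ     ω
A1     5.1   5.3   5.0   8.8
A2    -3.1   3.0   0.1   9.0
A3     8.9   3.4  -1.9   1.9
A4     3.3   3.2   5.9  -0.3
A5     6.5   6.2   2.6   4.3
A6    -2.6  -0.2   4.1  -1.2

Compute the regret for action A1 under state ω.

Best payoff under ω is 9.0.
Regret = 9.0 − 8.8 = 0.2.

0.2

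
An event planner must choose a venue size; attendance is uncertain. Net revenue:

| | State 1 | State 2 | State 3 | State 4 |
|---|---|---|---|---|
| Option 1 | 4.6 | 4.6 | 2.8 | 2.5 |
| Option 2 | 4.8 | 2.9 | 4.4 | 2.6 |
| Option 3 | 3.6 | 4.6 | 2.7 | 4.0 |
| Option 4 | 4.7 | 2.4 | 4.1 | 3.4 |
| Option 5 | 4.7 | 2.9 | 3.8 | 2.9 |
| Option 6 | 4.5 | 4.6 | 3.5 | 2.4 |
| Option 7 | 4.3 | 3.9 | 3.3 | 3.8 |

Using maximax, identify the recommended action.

Option 2

Row maxima: Option 1=4.6, Option 2=4.8, Option 3=4.6, Option 4=4.7, Option 5=4.7, Option 6=4.6, Option 7=4.3
Best best-case = 4.8 → Option 2.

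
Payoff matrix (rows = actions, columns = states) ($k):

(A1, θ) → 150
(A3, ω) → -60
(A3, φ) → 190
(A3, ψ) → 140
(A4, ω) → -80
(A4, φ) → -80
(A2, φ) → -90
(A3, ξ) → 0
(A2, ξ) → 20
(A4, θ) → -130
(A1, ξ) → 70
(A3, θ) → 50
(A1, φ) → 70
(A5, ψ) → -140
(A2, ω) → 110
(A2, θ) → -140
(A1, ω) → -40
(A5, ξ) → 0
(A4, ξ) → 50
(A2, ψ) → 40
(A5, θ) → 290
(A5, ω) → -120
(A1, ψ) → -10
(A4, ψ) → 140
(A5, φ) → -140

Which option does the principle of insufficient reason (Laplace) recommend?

A3

Row averages: A1=48, A2=-12, A3=64, A4=-20, A5=-22
Highest average = 64 → A3.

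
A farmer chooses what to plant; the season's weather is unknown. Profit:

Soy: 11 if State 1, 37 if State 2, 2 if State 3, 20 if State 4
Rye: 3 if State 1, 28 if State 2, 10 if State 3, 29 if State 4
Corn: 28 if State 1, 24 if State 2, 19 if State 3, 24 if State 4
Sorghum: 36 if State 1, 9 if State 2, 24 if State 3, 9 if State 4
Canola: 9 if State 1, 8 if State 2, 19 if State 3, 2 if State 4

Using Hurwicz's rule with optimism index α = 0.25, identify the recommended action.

Corn

Soy: 0.25·37 + 0.75·2 = 10.75
Rye: 0.25·29 + 0.75·3 = 9.5
Corn: 0.25·28 + 0.75·19 = 21.25
Sorghum: 0.25·36 + 0.75·9 = 15.75
Canola: 0.25·19 + 0.75·2 = 6.25
Highest Hurwicz score = 21.25 → Corn.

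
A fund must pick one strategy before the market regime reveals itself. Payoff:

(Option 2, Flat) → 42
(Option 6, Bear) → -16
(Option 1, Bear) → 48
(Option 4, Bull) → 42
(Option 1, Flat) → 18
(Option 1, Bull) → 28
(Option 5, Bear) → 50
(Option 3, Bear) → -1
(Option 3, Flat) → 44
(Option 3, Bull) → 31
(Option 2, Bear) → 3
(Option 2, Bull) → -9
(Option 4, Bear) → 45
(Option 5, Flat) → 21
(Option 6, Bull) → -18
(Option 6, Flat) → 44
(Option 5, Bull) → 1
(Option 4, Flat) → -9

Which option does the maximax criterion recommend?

Option 5

Row maxima: Option 1=48, Option 2=42, Option 3=44, Option 4=45, Option 5=50, Option 6=44
Best best-case = 50 → Option 5.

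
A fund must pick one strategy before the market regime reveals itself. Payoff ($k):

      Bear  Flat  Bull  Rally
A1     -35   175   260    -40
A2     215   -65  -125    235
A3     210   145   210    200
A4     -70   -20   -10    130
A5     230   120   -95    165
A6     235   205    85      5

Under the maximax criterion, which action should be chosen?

A1

Row maxima: A1=260, A2=235, A3=210, A4=130, A5=230, A6=235
Best best-case = 260 → A1.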